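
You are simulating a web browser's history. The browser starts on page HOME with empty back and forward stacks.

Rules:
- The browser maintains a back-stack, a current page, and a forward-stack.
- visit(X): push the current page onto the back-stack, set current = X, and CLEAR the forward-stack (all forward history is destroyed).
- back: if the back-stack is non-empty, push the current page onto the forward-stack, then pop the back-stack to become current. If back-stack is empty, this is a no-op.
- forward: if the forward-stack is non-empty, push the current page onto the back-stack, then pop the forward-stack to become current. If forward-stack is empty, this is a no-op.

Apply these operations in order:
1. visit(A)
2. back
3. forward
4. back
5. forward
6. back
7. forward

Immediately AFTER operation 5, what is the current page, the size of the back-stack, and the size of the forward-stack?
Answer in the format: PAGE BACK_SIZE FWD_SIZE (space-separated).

After 1 (visit(A)): cur=A back=1 fwd=0
After 2 (back): cur=HOME back=0 fwd=1
After 3 (forward): cur=A back=1 fwd=0
After 4 (back): cur=HOME back=0 fwd=1
After 5 (forward): cur=A back=1 fwd=0

A 1 0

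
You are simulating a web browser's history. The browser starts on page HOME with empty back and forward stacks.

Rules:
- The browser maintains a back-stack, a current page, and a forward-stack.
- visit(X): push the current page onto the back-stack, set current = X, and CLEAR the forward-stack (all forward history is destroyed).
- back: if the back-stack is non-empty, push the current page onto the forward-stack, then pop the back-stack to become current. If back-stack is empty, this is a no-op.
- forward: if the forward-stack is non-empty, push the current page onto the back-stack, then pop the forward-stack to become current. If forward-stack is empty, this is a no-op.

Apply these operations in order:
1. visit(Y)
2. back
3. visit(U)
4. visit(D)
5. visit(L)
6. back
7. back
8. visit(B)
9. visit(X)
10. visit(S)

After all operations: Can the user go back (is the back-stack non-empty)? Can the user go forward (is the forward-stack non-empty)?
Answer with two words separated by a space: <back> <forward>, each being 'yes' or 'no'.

Answer: yes no

Derivation:
After 1 (visit(Y)): cur=Y back=1 fwd=0
After 2 (back): cur=HOME back=0 fwd=1
After 3 (visit(U)): cur=U back=1 fwd=0
After 4 (visit(D)): cur=D back=2 fwd=0
After 5 (visit(L)): cur=L back=3 fwd=0
After 6 (back): cur=D back=2 fwd=1
After 7 (back): cur=U back=1 fwd=2
After 8 (visit(B)): cur=B back=2 fwd=0
After 9 (visit(X)): cur=X back=3 fwd=0
After 10 (visit(S)): cur=S back=4 fwd=0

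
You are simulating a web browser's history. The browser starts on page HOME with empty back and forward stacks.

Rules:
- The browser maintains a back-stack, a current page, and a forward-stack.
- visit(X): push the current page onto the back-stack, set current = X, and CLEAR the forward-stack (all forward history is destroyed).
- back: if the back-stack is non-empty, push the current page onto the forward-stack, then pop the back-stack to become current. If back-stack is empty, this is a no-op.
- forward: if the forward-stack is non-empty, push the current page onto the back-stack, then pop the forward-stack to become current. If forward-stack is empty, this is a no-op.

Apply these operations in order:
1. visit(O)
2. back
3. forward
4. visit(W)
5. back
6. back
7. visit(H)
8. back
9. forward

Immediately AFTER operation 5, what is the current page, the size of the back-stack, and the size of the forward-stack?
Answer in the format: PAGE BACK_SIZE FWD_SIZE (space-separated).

After 1 (visit(O)): cur=O back=1 fwd=0
After 2 (back): cur=HOME back=0 fwd=1
After 3 (forward): cur=O back=1 fwd=0
After 4 (visit(W)): cur=W back=2 fwd=0
After 5 (back): cur=O back=1 fwd=1

O 1 1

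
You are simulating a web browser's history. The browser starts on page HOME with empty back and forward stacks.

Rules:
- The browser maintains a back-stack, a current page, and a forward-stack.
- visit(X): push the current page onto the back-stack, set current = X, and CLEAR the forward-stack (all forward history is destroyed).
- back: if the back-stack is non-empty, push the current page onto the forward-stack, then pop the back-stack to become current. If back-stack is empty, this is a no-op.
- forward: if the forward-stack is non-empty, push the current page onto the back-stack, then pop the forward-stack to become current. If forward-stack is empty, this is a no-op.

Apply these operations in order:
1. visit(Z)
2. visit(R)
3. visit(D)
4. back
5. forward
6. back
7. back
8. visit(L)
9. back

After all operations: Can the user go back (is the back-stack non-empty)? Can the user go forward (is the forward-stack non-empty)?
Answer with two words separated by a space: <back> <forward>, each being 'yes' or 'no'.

After 1 (visit(Z)): cur=Z back=1 fwd=0
After 2 (visit(R)): cur=R back=2 fwd=0
After 3 (visit(D)): cur=D back=3 fwd=0
After 4 (back): cur=R back=2 fwd=1
After 5 (forward): cur=D back=3 fwd=0
After 6 (back): cur=R back=2 fwd=1
After 7 (back): cur=Z back=1 fwd=2
After 8 (visit(L)): cur=L back=2 fwd=0
After 9 (back): cur=Z back=1 fwd=1

Answer: yes yes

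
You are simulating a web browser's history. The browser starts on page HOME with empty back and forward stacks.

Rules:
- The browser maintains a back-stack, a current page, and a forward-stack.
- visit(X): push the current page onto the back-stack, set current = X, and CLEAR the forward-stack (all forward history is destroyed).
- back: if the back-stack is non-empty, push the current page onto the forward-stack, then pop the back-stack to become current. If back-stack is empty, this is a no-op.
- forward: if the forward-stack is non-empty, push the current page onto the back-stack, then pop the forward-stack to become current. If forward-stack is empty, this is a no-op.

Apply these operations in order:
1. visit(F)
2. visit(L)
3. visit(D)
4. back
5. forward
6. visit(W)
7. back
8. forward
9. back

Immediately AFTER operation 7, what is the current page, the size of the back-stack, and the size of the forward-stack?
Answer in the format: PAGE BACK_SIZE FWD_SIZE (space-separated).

After 1 (visit(F)): cur=F back=1 fwd=0
After 2 (visit(L)): cur=L back=2 fwd=0
After 3 (visit(D)): cur=D back=3 fwd=0
After 4 (back): cur=L back=2 fwd=1
After 5 (forward): cur=D back=3 fwd=0
After 6 (visit(W)): cur=W back=4 fwd=0
After 7 (back): cur=D back=3 fwd=1

D 3 1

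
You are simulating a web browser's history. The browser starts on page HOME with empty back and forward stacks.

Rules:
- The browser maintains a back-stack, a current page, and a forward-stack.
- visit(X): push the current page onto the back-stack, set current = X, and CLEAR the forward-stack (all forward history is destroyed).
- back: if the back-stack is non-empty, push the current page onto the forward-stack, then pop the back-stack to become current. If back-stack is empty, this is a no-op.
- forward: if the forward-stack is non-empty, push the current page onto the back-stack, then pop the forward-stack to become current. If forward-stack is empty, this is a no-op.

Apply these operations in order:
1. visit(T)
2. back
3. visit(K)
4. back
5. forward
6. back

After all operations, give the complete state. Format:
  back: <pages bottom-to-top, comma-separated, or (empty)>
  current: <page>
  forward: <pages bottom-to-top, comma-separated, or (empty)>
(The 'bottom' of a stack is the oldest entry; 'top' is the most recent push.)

After 1 (visit(T)): cur=T back=1 fwd=0
After 2 (back): cur=HOME back=0 fwd=1
After 3 (visit(K)): cur=K back=1 fwd=0
After 4 (back): cur=HOME back=0 fwd=1
After 5 (forward): cur=K back=1 fwd=0
After 6 (back): cur=HOME back=0 fwd=1

Answer: back: (empty)
current: HOME
forward: K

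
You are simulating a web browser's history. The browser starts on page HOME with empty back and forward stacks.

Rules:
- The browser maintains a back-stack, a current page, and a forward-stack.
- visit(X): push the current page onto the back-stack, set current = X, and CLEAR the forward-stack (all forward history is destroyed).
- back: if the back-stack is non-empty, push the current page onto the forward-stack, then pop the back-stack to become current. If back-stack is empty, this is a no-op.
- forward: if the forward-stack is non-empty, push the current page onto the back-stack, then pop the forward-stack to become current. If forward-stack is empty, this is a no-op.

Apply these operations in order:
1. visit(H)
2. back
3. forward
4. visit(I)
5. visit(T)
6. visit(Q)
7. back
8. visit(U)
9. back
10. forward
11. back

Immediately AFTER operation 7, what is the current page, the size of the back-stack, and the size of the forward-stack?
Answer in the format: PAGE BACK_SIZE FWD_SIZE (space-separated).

After 1 (visit(H)): cur=H back=1 fwd=0
After 2 (back): cur=HOME back=0 fwd=1
After 3 (forward): cur=H back=1 fwd=0
After 4 (visit(I)): cur=I back=2 fwd=0
After 5 (visit(T)): cur=T back=3 fwd=0
After 6 (visit(Q)): cur=Q back=4 fwd=0
After 7 (back): cur=T back=3 fwd=1

T 3 1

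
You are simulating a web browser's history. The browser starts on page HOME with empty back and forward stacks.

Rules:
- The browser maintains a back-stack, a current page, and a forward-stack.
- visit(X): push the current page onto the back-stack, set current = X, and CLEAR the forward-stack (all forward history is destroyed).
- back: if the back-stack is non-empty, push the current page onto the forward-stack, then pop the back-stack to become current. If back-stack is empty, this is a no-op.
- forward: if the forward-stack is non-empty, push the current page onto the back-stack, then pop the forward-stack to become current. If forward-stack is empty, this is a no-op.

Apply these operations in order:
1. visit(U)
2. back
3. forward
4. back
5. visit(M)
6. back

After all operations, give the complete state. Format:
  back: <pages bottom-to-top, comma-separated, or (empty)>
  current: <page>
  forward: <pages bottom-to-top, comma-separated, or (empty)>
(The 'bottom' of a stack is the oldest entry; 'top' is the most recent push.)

After 1 (visit(U)): cur=U back=1 fwd=0
After 2 (back): cur=HOME back=0 fwd=1
After 3 (forward): cur=U back=1 fwd=0
After 4 (back): cur=HOME back=0 fwd=1
After 5 (visit(M)): cur=M back=1 fwd=0
After 6 (back): cur=HOME back=0 fwd=1

Answer: back: (empty)
current: HOME
forward: M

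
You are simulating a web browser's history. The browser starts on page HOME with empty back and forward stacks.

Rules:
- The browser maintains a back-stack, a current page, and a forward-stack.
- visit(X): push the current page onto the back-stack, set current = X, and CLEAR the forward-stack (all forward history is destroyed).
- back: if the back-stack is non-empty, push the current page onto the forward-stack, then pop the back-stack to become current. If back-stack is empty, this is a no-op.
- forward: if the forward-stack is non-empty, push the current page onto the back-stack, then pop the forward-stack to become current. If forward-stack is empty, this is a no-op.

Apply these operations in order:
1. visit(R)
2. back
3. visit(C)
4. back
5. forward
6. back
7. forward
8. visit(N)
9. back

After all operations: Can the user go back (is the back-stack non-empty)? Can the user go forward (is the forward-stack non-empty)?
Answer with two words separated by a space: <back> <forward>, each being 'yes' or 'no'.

After 1 (visit(R)): cur=R back=1 fwd=0
After 2 (back): cur=HOME back=0 fwd=1
After 3 (visit(C)): cur=C back=1 fwd=0
After 4 (back): cur=HOME back=0 fwd=1
After 5 (forward): cur=C back=1 fwd=0
After 6 (back): cur=HOME back=0 fwd=1
After 7 (forward): cur=C back=1 fwd=0
After 8 (visit(N)): cur=N back=2 fwd=0
After 9 (back): cur=C back=1 fwd=1

Answer: yes yes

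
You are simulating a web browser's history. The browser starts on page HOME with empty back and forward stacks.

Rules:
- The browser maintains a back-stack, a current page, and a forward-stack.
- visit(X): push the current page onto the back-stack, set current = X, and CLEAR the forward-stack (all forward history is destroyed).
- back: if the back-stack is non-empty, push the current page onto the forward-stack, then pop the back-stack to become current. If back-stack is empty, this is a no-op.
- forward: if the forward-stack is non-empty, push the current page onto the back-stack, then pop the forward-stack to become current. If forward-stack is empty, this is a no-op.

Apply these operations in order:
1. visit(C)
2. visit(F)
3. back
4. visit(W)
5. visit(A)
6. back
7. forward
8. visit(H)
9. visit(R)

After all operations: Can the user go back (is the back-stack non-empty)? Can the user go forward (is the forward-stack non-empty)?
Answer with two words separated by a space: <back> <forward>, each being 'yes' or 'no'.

After 1 (visit(C)): cur=C back=1 fwd=0
After 2 (visit(F)): cur=F back=2 fwd=0
After 3 (back): cur=C back=1 fwd=1
After 4 (visit(W)): cur=W back=2 fwd=0
After 5 (visit(A)): cur=A back=3 fwd=0
After 6 (back): cur=W back=2 fwd=1
After 7 (forward): cur=A back=3 fwd=0
After 8 (visit(H)): cur=H back=4 fwd=0
After 9 (visit(R)): cur=R back=5 fwd=0

Answer: yes no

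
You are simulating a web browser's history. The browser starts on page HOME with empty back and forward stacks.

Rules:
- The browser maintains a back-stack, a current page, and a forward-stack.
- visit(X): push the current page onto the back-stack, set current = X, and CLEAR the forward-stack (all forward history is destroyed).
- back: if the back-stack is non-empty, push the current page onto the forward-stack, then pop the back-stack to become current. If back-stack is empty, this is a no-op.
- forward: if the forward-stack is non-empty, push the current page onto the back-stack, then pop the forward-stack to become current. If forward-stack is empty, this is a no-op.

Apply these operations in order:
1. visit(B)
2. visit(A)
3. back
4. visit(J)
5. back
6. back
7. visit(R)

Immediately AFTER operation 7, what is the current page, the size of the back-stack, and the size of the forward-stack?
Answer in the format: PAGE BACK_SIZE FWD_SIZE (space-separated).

After 1 (visit(B)): cur=B back=1 fwd=0
After 2 (visit(A)): cur=A back=2 fwd=0
After 3 (back): cur=B back=1 fwd=1
After 4 (visit(J)): cur=J back=2 fwd=0
After 5 (back): cur=B back=1 fwd=1
After 6 (back): cur=HOME back=0 fwd=2
After 7 (visit(R)): cur=R back=1 fwd=0

R 1 0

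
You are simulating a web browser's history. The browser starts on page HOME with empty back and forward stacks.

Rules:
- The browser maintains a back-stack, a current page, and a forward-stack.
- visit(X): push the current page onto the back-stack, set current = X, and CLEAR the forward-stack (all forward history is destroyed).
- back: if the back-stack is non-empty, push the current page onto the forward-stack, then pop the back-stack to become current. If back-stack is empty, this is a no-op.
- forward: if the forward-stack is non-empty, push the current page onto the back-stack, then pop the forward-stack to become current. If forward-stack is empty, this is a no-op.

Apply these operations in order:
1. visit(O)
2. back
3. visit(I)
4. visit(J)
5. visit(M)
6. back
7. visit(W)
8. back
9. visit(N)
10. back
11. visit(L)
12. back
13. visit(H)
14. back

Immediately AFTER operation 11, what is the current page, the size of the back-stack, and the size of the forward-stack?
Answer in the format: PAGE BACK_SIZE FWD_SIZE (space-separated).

After 1 (visit(O)): cur=O back=1 fwd=0
After 2 (back): cur=HOME back=0 fwd=1
After 3 (visit(I)): cur=I back=1 fwd=0
After 4 (visit(J)): cur=J back=2 fwd=0
After 5 (visit(M)): cur=M back=3 fwd=0
After 6 (back): cur=J back=2 fwd=1
After 7 (visit(W)): cur=W back=3 fwd=0
After 8 (back): cur=J back=2 fwd=1
After 9 (visit(N)): cur=N back=3 fwd=0
After 10 (back): cur=J back=2 fwd=1
After 11 (visit(L)): cur=L back=3 fwd=0

L 3 0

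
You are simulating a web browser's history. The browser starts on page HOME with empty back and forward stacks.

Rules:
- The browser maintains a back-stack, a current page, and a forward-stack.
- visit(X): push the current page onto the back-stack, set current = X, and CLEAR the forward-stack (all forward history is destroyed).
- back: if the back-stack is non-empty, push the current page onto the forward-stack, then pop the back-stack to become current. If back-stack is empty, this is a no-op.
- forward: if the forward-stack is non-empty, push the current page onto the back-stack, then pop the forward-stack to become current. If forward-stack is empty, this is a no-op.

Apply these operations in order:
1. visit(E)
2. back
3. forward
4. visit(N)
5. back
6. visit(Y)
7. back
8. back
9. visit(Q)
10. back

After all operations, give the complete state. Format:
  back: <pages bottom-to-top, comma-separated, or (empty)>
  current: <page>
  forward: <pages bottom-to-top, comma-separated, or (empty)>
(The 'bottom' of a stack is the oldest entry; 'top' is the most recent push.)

Answer: back: (empty)
current: HOME
forward: Q

Derivation:
After 1 (visit(E)): cur=E back=1 fwd=0
After 2 (back): cur=HOME back=0 fwd=1
After 3 (forward): cur=E back=1 fwd=0
After 4 (visit(N)): cur=N back=2 fwd=0
After 5 (back): cur=E back=1 fwd=1
After 6 (visit(Y)): cur=Y back=2 fwd=0
After 7 (back): cur=E back=1 fwd=1
After 8 (back): cur=HOME back=0 fwd=2
After 9 (visit(Q)): cur=Q back=1 fwd=0
After 10 (back): cur=HOME back=0 fwd=1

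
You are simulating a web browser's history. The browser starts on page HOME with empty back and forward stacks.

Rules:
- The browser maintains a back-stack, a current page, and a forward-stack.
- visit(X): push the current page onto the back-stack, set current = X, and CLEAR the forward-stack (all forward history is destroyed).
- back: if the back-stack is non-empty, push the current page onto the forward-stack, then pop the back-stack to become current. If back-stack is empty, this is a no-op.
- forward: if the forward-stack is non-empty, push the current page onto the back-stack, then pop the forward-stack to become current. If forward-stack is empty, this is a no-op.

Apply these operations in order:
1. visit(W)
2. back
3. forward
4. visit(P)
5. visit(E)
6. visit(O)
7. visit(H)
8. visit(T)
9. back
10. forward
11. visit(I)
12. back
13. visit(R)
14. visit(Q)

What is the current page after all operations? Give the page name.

After 1 (visit(W)): cur=W back=1 fwd=0
After 2 (back): cur=HOME back=0 fwd=1
After 3 (forward): cur=W back=1 fwd=0
After 4 (visit(P)): cur=P back=2 fwd=0
After 5 (visit(E)): cur=E back=3 fwd=0
After 6 (visit(O)): cur=O back=4 fwd=0
After 7 (visit(H)): cur=H back=5 fwd=0
After 8 (visit(T)): cur=T back=6 fwd=0
After 9 (back): cur=H back=5 fwd=1
After 10 (forward): cur=T back=6 fwd=0
After 11 (visit(I)): cur=I back=7 fwd=0
After 12 (back): cur=T back=6 fwd=1
After 13 (visit(R)): cur=R back=7 fwd=0
After 14 (visit(Q)): cur=Q back=8 fwd=0

Answer: Q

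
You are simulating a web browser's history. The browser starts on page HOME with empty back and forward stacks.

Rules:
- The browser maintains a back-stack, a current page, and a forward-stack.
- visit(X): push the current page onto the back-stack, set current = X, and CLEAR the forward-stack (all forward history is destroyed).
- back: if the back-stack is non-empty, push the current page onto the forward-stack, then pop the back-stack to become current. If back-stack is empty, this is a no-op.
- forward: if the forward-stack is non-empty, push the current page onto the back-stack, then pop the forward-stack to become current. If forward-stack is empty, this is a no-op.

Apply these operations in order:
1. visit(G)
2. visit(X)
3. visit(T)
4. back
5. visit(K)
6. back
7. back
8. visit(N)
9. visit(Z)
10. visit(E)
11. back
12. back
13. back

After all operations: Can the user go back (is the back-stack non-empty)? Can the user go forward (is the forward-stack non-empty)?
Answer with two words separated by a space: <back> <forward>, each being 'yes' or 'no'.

Answer: yes yes

Derivation:
After 1 (visit(G)): cur=G back=1 fwd=0
After 2 (visit(X)): cur=X back=2 fwd=0
After 3 (visit(T)): cur=T back=3 fwd=0
After 4 (back): cur=X back=2 fwd=1
After 5 (visit(K)): cur=K back=3 fwd=0
After 6 (back): cur=X back=2 fwd=1
After 7 (back): cur=G back=1 fwd=2
After 8 (visit(N)): cur=N back=2 fwd=0
After 9 (visit(Z)): cur=Z back=3 fwd=0
After 10 (visit(E)): cur=E back=4 fwd=0
After 11 (back): cur=Z back=3 fwd=1
After 12 (back): cur=N back=2 fwd=2
After 13 (back): cur=G back=1 fwd=3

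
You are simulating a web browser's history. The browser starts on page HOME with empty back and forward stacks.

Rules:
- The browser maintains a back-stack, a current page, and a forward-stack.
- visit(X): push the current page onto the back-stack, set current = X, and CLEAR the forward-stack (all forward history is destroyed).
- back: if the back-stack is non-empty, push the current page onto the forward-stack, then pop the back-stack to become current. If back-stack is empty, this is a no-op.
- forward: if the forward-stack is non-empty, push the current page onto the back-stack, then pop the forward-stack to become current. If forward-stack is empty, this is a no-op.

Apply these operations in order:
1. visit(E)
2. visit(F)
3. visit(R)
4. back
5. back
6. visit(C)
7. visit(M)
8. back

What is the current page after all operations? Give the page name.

Answer: C

Derivation:
After 1 (visit(E)): cur=E back=1 fwd=0
After 2 (visit(F)): cur=F back=2 fwd=0
After 3 (visit(R)): cur=R back=3 fwd=0
After 4 (back): cur=F back=2 fwd=1
After 5 (back): cur=E back=1 fwd=2
After 6 (visit(C)): cur=C back=2 fwd=0
After 7 (visit(M)): cur=M back=3 fwd=0
After 8 (back): cur=C back=2 fwd=1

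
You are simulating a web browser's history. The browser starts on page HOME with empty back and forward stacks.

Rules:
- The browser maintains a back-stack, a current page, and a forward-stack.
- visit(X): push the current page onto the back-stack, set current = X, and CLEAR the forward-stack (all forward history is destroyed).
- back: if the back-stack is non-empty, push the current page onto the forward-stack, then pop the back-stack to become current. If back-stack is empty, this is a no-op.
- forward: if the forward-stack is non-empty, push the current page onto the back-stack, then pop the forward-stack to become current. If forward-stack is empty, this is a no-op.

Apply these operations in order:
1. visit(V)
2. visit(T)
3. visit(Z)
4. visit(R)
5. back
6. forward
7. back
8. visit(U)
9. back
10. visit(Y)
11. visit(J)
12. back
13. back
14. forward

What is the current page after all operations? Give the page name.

Answer: Y

Derivation:
After 1 (visit(V)): cur=V back=1 fwd=0
After 2 (visit(T)): cur=T back=2 fwd=0
After 3 (visit(Z)): cur=Z back=3 fwd=0
After 4 (visit(R)): cur=R back=4 fwd=0
After 5 (back): cur=Z back=3 fwd=1
After 6 (forward): cur=R back=4 fwd=0
After 7 (back): cur=Z back=3 fwd=1
After 8 (visit(U)): cur=U back=4 fwd=0
After 9 (back): cur=Z back=3 fwd=1
After 10 (visit(Y)): cur=Y back=4 fwd=0
After 11 (visit(J)): cur=J back=5 fwd=0
After 12 (back): cur=Y back=4 fwd=1
After 13 (back): cur=Z back=3 fwd=2
After 14 (forward): cur=Y back=4 fwd=1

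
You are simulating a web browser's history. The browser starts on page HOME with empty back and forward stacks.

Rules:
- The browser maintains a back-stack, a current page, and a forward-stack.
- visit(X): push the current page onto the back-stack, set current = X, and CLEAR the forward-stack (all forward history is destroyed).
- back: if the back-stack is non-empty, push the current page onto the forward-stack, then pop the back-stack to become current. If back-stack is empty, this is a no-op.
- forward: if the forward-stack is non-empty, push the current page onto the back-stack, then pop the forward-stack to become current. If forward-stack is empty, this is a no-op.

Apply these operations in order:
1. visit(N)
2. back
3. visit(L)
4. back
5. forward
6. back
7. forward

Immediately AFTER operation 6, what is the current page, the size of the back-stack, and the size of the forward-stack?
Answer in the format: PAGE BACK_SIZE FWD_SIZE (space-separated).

After 1 (visit(N)): cur=N back=1 fwd=0
After 2 (back): cur=HOME back=0 fwd=1
After 3 (visit(L)): cur=L back=1 fwd=0
After 4 (back): cur=HOME back=0 fwd=1
After 5 (forward): cur=L back=1 fwd=0
After 6 (back): cur=HOME back=0 fwd=1

HOME 0 1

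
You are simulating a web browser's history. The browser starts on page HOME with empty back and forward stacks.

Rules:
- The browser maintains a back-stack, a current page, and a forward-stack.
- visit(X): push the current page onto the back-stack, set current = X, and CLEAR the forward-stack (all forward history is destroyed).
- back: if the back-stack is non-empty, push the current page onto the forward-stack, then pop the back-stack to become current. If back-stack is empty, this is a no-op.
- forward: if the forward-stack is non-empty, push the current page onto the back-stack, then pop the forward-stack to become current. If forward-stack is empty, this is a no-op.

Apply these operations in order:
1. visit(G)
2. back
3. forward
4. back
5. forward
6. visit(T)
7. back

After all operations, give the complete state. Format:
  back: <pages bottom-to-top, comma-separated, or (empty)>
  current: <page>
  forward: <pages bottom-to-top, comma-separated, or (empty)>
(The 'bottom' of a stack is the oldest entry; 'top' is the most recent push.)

Answer: back: HOME
current: G
forward: T

Derivation:
After 1 (visit(G)): cur=G back=1 fwd=0
After 2 (back): cur=HOME back=0 fwd=1
After 3 (forward): cur=G back=1 fwd=0
After 4 (back): cur=HOME back=0 fwd=1
After 5 (forward): cur=G back=1 fwd=0
After 6 (visit(T)): cur=T back=2 fwd=0
After 7 (back): cur=G back=1 fwd=1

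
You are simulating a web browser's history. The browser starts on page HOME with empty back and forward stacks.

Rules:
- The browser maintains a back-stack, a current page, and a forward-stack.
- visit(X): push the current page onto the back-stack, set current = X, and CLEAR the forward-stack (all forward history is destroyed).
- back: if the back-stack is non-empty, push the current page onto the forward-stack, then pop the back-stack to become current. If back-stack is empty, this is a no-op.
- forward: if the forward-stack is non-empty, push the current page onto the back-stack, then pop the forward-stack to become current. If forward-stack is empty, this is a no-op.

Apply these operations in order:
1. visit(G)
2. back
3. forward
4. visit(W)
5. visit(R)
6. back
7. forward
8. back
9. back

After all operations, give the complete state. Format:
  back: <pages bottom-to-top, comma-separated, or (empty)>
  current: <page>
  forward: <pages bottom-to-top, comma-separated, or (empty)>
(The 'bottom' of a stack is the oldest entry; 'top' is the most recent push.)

Answer: back: HOME
current: G
forward: R,W

Derivation:
After 1 (visit(G)): cur=G back=1 fwd=0
After 2 (back): cur=HOME back=0 fwd=1
After 3 (forward): cur=G back=1 fwd=0
After 4 (visit(W)): cur=W back=2 fwd=0
After 5 (visit(R)): cur=R back=3 fwd=0
After 6 (back): cur=W back=2 fwd=1
After 7 (forward): cur=R back=3 fwd=0
After 8 (back): cur=W back=2 fwd=1
After 9 (back): cur=G back=1 fwd=2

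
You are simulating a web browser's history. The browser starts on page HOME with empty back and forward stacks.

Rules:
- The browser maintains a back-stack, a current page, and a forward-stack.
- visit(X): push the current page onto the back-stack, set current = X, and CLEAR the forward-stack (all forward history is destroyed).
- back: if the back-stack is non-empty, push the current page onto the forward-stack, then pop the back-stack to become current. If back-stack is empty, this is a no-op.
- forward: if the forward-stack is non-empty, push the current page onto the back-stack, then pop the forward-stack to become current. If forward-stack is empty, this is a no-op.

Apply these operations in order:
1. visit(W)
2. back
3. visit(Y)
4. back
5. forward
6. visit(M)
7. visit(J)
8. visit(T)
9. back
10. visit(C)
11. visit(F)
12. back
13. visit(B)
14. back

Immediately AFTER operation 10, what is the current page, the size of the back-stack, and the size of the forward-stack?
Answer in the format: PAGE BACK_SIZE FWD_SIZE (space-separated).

After 1 (visit(W)): cur=W back=1 fwd=0
After 2 (back): cur=HOME back=0 fwd=1
After 3 (visit(Y)): cur=Y back=1 fwd=0
After 4 (back): cur=HOME back=0 fwd=1
After 5 (forward): cur=Y back=1 fwd=0
After 6 (visit(M)): cur=M back=2 fwd=0
After 7 (visit(J)): cur=J back=3 fwd=0
After 8 (visit(T)): cur=T back=4 fwd=0
After 9 (back): cur=J back=3 fwd=1
After 10 (visit(C)): cur=C back=4 fwd=0

C 4 0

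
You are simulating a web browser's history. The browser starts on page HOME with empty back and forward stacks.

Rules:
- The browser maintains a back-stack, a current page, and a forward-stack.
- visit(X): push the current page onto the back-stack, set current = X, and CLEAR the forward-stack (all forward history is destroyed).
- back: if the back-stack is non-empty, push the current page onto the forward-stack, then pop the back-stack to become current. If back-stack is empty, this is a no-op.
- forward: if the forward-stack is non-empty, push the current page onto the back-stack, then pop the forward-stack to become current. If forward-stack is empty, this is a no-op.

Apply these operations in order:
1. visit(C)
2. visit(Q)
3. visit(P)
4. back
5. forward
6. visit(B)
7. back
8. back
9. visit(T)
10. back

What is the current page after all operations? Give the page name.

After 1 (visit(C)): cur=C back=1 fwd=0
After 2 (visit(Q)): cur=Q back=2 fwd=0
After 3 (visit(P)): cur=P back=3 fwd=0
After 4 (back): cur=Q back=2 fwd=1
After 5 (forward): cur=P back=3 fwd=0
After 6 (visit(B)): cur=B back=4 fwd=0
After 7 (back): cur=P back=3 fwd=1
After 8 (back): cur=Q back=2 fwd=2
After 9 (visit(T)): cur=T back=3 fwd=0
After 10 (back): cur=Q back=2 fwd=1

Answer: Q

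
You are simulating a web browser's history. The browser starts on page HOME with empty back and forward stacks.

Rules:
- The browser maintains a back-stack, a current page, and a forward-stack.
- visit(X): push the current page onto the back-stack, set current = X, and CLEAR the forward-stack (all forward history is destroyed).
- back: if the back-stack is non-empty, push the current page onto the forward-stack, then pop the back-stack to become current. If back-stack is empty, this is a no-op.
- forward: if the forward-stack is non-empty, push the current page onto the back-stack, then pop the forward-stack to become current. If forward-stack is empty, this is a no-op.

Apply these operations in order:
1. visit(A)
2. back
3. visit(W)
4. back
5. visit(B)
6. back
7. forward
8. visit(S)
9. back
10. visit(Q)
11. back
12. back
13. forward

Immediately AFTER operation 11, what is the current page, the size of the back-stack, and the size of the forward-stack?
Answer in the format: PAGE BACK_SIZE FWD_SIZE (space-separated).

After 1 (visit(A)): cur=A back=1 fwd=0
After 2 (back): cur=HOME back=0 fwd=1
After 3 (visit(W)): cur=W back=1 fwd=0
After 4 (back): cur=HOME back=0 fwd=1
After 5 (visit(B)): cur=B back=1 fwd=0
After 6 (back): cur=HOME back=0 fwd=1
After 7 (forward): cur=B back=1 fwd=0
After 8 (visit(S)): cur=S back=2 fwd=0
After 9 (back): cur=B back=1 fwd=1
After 10 (visit(Q)): cur=Q back=2 fwd=0
After 11 (back): cur=B back=1 fwd=1

B 1 1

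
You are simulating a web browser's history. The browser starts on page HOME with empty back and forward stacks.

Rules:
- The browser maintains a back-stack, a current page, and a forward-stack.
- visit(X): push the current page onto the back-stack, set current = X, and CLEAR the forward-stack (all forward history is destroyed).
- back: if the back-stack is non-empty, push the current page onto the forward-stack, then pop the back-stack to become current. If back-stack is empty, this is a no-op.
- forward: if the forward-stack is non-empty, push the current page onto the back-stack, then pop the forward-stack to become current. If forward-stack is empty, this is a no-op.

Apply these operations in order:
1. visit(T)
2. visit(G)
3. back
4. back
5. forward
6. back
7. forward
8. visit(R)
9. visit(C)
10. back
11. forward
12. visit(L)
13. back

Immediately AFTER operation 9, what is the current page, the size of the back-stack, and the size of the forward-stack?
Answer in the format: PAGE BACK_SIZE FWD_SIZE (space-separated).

After 1 (visit(T)): cur=T back=1 fwd=0
After 2 (visit(G)): cur=G back=2 fwd=0
After 3 (back): cur=T back=1 fwd=1
After 4 (back): cur=HOME back=0 fwd=2
After 5 (forward): cur=T back=1 fwd=1
After 6 (back): cur=HOME back=0 fwd=2
After 7 (forward): cur=T back=1 fwd=1
After 8 (visit(R)): cur=R back=2 fwd=0
After 9 (visit(C)): cur=C back=3 fwd=0

C 3 0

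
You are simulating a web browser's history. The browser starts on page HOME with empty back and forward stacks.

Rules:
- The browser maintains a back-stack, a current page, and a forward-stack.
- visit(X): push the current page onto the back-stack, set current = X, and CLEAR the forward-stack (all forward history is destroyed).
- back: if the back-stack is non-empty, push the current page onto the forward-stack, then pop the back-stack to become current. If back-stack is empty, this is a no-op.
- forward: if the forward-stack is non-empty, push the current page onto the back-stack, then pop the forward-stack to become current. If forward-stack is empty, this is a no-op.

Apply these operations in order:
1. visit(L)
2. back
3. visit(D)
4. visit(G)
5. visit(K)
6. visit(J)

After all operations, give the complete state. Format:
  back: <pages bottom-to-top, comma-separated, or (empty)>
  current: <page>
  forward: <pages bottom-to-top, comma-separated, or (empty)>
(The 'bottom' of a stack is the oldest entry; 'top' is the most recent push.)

After 1 (visit(L)): cur=L back=1 fwd=0
After 2 (back): cur=HOME back=0 fwd=1
After 3 (visit(D)): cur=D back=1 fwd=0
After 4 (visit(G)): cur=G back=2 fwd=0
After 5 (visit(K)): cur=K back=3 fwd=0
After 6 (visit(J)): cur=J back=4 fwd=0

Answer: back: HOME,D,G,K
current: J
forward: (empty)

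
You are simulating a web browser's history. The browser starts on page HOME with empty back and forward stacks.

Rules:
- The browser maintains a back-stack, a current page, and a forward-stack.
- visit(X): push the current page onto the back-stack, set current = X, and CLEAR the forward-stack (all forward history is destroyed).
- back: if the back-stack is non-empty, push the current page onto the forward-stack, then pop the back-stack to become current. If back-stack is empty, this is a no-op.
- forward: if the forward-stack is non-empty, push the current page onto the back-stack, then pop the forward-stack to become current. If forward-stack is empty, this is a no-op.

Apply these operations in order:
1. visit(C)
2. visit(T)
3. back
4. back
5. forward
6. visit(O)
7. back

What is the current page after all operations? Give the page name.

Answer: C

Derivation:
After 1 (visit(C)): cur=C back=1 fwd=0
After 2 (visit(T)): cur=T back=2 fwd=0
After 3 (back): cur=C back=1 fwd=1
After 4 (back): cur=HOME back=0 fwd=2
After 5 (forward): cur=C back=1 fwd=1
After 6 (visit(O)): cur=O back=2 fwd=0
After 7 (back): cur=C back=1 fwd=1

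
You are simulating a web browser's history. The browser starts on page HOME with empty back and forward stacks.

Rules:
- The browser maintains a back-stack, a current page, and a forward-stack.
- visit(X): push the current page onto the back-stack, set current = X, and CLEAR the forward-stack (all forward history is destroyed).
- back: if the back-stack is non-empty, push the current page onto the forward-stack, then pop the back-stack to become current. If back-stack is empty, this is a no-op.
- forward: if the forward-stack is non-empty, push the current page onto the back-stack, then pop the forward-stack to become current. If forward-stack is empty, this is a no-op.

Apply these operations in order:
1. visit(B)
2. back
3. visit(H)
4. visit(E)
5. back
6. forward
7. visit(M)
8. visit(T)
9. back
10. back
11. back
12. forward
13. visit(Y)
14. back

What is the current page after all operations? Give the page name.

Answer: E

Derivation:
After 1 (visit(B)): cur=B back=1 fwd=0
After 2 (back): cur=HOME back=0 fwd=1
After 3 (visit(H)): cur=H back=1 fwd=0
After 4 (visit(E)): cur=E back=2 fwd=0
After 5 (back): cur=H back=1 fwd=1
After 6 (forward): cur=E back=2 fwd=0
After 7 (visit(M)): cur=M back=3 fwd=0
After 8 (visit(T)): cur=T back=4 fwd=0
After 9 (back): cur=M back=3 fwd=1
After 10 (back): cur=E back=2 fwd=2
After 11 (back): cur=H back=1 fwd=3
After 12 (forward): cur=E back=2 fwd=2
After 13 (visit(Y)): cur=Y back=3 fwd=0
After 14 (back): cur=E back=2 fwd=1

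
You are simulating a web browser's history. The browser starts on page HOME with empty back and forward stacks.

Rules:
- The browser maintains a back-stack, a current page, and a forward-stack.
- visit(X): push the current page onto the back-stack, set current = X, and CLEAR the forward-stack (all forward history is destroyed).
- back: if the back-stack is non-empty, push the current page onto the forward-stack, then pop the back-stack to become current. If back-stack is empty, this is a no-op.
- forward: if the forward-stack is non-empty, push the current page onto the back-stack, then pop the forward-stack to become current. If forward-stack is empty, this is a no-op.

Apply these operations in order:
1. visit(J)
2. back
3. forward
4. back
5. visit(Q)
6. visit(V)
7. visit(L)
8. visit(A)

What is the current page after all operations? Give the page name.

Answer: A

Derivation:
After 1 (visit(J)): cur=J back=1 fwd=0
After 2 (back): cur=HOME back=0 fwd=1
After 3 (forward): cur=J back=1 fwd=0
After 4 (back): cur=HOME back=0 fwd=1
After 5 (visit(Q)): cur=Q back=1 fwd=0
After 6 (visit(V)): cur=V back=2 fwd=0
After 7 (visit(L)): cur=L back=3 fwd=0
After 8 (visit(A)): cur=A back=4 fwd=0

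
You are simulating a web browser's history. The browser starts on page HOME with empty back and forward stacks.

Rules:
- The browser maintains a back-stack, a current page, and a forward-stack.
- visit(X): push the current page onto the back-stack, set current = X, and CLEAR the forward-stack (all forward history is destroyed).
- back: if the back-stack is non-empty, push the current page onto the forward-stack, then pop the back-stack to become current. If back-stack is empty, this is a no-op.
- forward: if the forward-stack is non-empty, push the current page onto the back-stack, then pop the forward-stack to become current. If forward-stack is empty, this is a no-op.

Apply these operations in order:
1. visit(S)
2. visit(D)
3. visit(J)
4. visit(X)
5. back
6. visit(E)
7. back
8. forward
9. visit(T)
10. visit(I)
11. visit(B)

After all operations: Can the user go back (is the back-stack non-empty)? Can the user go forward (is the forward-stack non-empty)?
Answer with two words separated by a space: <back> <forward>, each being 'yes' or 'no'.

After 1 (visit(S)): cur=S back=1 fwd=0
After 2 (visit(D)): cur=D back=2 fwd=0
After 3 (visit(J)): cur=J back=3 fwd=0
After 4 (visit(X)): cur=X back=4 fwd=0
After 5 (back): cur=J back=3 fwd=1
After 6 (visit(E)): cur=E back=4 fwd=0
After 7 (back): cur=J back=3 fwd=1
After 8 (forward): cur=E back=4 fwd=0
After 9 (visit(T)): cur=T back=5 fwd=0
After 10 (visit(I)): cur=I back=6 fwd=0
After 11 (visit(B)): cur=B back=7 fwd=0

Answer: yes no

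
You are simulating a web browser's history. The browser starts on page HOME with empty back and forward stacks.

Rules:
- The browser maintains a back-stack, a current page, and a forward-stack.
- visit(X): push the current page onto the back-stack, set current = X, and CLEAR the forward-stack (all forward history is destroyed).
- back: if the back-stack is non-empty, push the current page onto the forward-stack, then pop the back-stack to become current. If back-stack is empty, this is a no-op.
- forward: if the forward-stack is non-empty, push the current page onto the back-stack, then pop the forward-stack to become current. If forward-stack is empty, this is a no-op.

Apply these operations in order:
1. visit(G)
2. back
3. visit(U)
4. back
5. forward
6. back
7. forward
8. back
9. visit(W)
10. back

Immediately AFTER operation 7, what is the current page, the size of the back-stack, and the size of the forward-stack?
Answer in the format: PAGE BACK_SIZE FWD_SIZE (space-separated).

After 1 (visit(G)): cur=G back=1 fwd=0
After 2 (back): cur=HOME back=0 fwd=1
After 3 (visit(U)): cur=U back=1 fwd=0
After 4 (back): cur=HOME back=0 fwd=1
After 5 (forward): cur=U back=1 fwd=0
After 6 (back): cur=HOME back=0 fwd=1
After 7 (forward): cur=U back=1 fwd=0

U 1 0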